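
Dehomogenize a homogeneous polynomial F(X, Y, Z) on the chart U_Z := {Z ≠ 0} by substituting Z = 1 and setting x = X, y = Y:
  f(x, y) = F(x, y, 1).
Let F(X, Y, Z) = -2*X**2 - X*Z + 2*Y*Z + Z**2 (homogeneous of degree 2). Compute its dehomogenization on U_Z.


f(x, y) = -2*x**2 - x + 2*y + 1

On U_Z we set Z = 1. Each monomial c·X^i·Y^j·Z^k in F becomes c·x^i·y^j·1^k = c·x^i·y^j.
Substituting Z = 1: F(X, Y, 1) = -2*x**2 - x + 2*y + 1.
Note: deg(f) ≤ deg(F) = 2; strict inequality happens when F is divisible by Z (lost terms).


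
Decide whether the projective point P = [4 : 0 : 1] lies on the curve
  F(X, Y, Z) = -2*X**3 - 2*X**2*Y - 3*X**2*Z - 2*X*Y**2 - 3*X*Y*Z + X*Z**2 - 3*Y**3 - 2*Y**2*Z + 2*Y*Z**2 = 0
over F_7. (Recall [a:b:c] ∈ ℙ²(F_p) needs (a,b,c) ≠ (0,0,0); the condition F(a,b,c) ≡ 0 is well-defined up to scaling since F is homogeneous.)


F(4,0,1) ≡ 3 (mod 7); P is NOT on the curve.

Evaluate F(4, 0, 1) term-by-term (mod 7).
  -2*X**3 ↦ -2·64·1·1 = -128
  -2*X**2*Y ↦ -2·16·0·1 = 0
  -3*X**2*Z ↦ -3·16·1·1 = -48
  -2*X*Y**2 ↦ -2·4·0·1 = 0
  -3*X*Y*Z ↦ -3·4·0·1 = 0
  X*Z**2 ↦ 1·4·1·1 = 4
  -3*Y**3 ↦ -3·1·0·1 = 0
  -2*Y**2*Z ↦ -2·1·0·1 = 0
  2*Y*Z**2 ↦ 2·1·0·1 = 0
Sum: F(4, 0, 1) = (-128) + (0) + (-48) + (0) + (0) + (4) + (0) + (0) + (0) = -172.
Reducing mod 7: -172 ≡ 3 (mod 7).
Since F(a, b, c) ≡ 3 ≠ 0 (mod 7), P does NOT lie on the curve.


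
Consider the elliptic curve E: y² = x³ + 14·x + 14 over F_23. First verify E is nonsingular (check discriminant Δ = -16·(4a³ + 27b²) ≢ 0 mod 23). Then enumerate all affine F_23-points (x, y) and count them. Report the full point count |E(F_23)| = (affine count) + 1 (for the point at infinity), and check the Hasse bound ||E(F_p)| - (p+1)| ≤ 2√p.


Affine points = {(1, 11), (1, 12), (2, 2), (2, 21), (5, 5), (5, 18), (7, 8), (7, 15), (9, 8), (9, 15), (10, 2), (10, 21), (11, 2), (11, 21), (12, 1), (12, 22), (13, 1), (13, 22), (17, 6), (17, 17), (18, 7), (18, 16), (19, 3), (19, 20), (21, 1), (21, 22)}; affine count = 26; |E(F_23)| = 27.

Discriminant check: Δ ∝ 4a³ + 27b² = 4·14³ + 27·14² = 4·2744 + 27·196 ≡ 7 (mod 23). Nonzero ⇒ E is nonsingular.
For each x ∈ F_23, compute rhs = x³ + 14·x + 14 mod 23, then count y ∈ F_23 with y² ≡ rhs.
  x = 0: rhs = 14, matching y values: none (0 points).
  x = 1: rhs = 6, matching y values: 11, 12 (2 points).
  x = 2: rhs = 4, matching y values: 2, 21 (2 points).
  x = 3: rhs = 14, matching y values: none (0 points).
  x = 4: rhs = 19, matching y values: none (0 points).
  x = 5: rhs = 2, matching y values: 5, 18 (2 points).
  x = 6: rhs = 15, matching y values: none (0 points).
  x = 7: rhs = 18, matching y values: 8, 15 (2 points).
  x = 8: rhs = 17, matching y values: none (0 points).
  x = 9: rhs = 18, matching y values: 8, 15 (2 points).
  x = 10: rhs = 4, matching y values: 2, 21 (2 points).
  x = 11: rhs = 4, matching y values: 2, 21 (2 points).
  x = 12: rhs = 1, matching y values: 1, 22 (2 points).
  x = 13: rhs = 1, matching y values: 1, 22 (2 points).
  x = 14: rhs = 10, matching y values: none (0 points).
  x = 15: rhs = 11, matching y values: none (0 points).
  x = 16: rhs = 10, matching y values: none (0 points).
  x = 17: rhs = 13, matching y values: 6, 17 (2 points).
  x = 18: rhs = 3, matching y values: 7, 16 (2 points).
  x = 19: rhs = 9, matching y values: 3, 20 (2 points).
  x = 20: rhs = 14, matching y values: none (0 points).
  x = 21: rhs = 1, matching y values: 1, 22 (2 points).
  x = 22: rhs = 22, matching y values: none (0 points).
Total affine count: 26.
Full point count |E(F_23)| = 26 + 1 = 27.
Hasse bound: |27 − (23+1)| = |3| = 3 ≤ 2√23 ≈ 9.5917 ✓.


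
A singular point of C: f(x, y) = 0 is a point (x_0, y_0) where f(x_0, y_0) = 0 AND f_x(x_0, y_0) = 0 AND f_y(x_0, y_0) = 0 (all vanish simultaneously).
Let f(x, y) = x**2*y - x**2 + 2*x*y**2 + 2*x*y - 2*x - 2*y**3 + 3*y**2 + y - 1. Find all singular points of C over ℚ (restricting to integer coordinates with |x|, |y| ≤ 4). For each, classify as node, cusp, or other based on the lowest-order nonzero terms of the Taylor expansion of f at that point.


Singular points: {(-1, 0)}; classification: node.

Compute partial derivatives:
  f_x = 2*x*y - 2*x + 2*y**2 + 2*y - 2.
  f_y = x**2 + 4*x*y + 2*x - 6*y**2 + 6*y + 1.
Scan x_0 ∈ {−4, ..., 4}. For each x_0, f_y(x_0, y) is a polynomial in y; find its integer roots y ∈ {−4, ..., 4}, then test f_x and f at those candidates.
  x = -4: f_y(-4, y) = -6*y**2 - 10*y + 9; no integer root y with |y| ≤ 4.
  x = -3: f_y(-3, y) = -6*y**2 - 6*y + 4; no integer root y with |y| ≤ 4.
  x = -2: f_y(-2, y) = -6*y**2 - 2*y + 1; no integer root y with |y| ≤ 4.
  x = -1: f_y(-1, y) = -6*y**2 + 2*y; vanishes at y ∈ {0}. (-1, 0): f_x = 0, f = 0 — SINGULAR.
  x = 0: f_y(0, y) = -6*y**2 + 6*y + 1; no integer root y with |y| ≤ 4.
  x = 1: f_y(1, y) = -6*y**2 + 10*y + 4; vanishes at y ∈ {2}. (1, 2): f_x = 12 ≠ 0.
  x = 2: f_y(2, y) = -6*y**2 + 14*y + 9; no integer root y with |y| ≤ 4.
  x = 3: f_y(3, y) = -6*y**2 + 18*y + 16; no integer root y with |y| ≤ 4.
  x = 4: f_y(4, y) = -6*y**2 + 22*y + 25; no integer root y with |y| ≤ 4.
Only singular point on the grid: (-1, 0).
Classify: substitute x = -1 + u, y = 0 + v and expand: f = u**2*v - u**2 + 2*u*v**2 - 2*v**3 + v**2.
No constant or linear terms (consistent with a singular point). Quadratic part: -u**2 + v**2. Cubic part: u**2*v + 2*u*v**2 - 2*v**3.
The quadratic part v**2 - u**2 = (v − u)(v + u) splits into two distinct linear factors, so there are two distinct tangent lines y − 0 = ±(x − -1) — this is a node (ordinary double point).
Classification: node.


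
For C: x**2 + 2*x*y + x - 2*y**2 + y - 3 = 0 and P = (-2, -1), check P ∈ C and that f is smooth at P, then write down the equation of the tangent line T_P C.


Tangent line at P: -5*x + y - 9 = 0.

Step 1: f(-2, -1) = 0, so P lies on C.
Step 2: partial derivatives
  f_x(x, y) = 2*x + 2*y + 1, f_y(x, y) = 2*x - 4*y + 1.
  f_x(P) = -5, f_y(P) = 1 (gradient nonzero, so P is smooth).
Step 3: tangent line at P: -5·(x − -2) + 1·(y − -1) = 0.
Expanding: -5*x + y - 9 = 0.


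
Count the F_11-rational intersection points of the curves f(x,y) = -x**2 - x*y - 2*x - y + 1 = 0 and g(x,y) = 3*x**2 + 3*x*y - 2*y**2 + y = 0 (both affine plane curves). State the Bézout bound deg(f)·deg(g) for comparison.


Common zeros: {(4, 2)}; count = 1; Bézout bound = 4.

deg(f) = 2, deg(g) = 2, so Bézout bound = 4.
Scan x ∈ F_11. For each x, list the y ∈ F_11 with f(x, y) ≡ 0 and those with g(x, y) ≡ 0 (mod 11); the common zeros in that column are the intersection.
  x = 0: f ≡ 0 at y ∈ {1}; g ≡ 0 at y ∈ {0, 6}; common: ∅.
  x = 1: f ≡ 0 at y ∈ {10}; g ≡ 0 at y ∈ ∅; common: ∅.
  x = 2: f ≡ 0 at y ∈ {5}; g ≡ 0 at y ∈ ∅; common: ∅.
  x = 3: f ≡ 0 at y ∈ {2}; g ≡ 0 at y ∈ ∅; common: ∅.
  x = 4: f ≡ 0 at y ∈ {2}; g ≡ 0 at y ∈ {2, 10}; common: {2}.
  x = 5: f ≡ 0 at y ∈ {9}; g ≡ 0 at y ∈ {2, 6}; common: ∅.
  x = 6: f ≡ 0 at y ∈ {9}; g ≡ 0 at y ∈ {7, 8}; common: ∅.
  x = 7: f ≡ 0 at y ∈ {6}; g ≡ 0 at y ∈ ∅; common: ∅.
  x = 8: f ≡ 0 at y ∈ {1}; g ≡ 0 at y ∈ {8, 10}; common: ∅.
  x = 9: f ≡ 0 at y ∈ {10}; g ≡ 0 at y ∈ {7}; common: ∅.
  x = 10: f ≡ 0 at y ∈ ∅; g ≡ 0 at y ∈ ∅; common: ∅.
Collecting: common zeros = {(4, 2)}, so the count is 1.
Comparison with the Bézout bound: 1 ≤ 4 = deg(f)·deg(g), as expected for curves with no common component (the affine F_11-count falls short of the bound because intersections may lie at infinity, over extension fields, or carry multiplicity).


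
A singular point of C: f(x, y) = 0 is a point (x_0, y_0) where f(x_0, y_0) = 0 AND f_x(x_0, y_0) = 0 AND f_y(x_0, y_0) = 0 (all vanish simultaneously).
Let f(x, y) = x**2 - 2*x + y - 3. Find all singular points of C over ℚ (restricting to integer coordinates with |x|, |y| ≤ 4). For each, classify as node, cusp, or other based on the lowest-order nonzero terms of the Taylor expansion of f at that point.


No singular points in the scanned grid; C is smooth there.

Compute partial derivatives:
  f_x = 2*x - 2.
  f_y = 1.
f_y = 1 is a nonzero constant, so f_y never vanishes: no point (x, y) can satisfy f = f_x = f_y = 0. In particular no (x, y) ∈ {−4, ..., 4}² is singular; the curve is smooth.


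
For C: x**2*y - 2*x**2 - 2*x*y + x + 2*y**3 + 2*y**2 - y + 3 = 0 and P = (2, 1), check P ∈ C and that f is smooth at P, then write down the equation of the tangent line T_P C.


Tangent line at P: -5*x + 9*y + 1 = 0.

Step 1: f(2, 1) = 0, so P lies on C.
Step 2: partial derivatives
  f_x(x, y) = 2*x*y - 4*x - 2*y + 1, f_y(x, y) = x**2 - 2*x + 6*y**2 + 4*y - 1.
  f_x(P) = -5, f_y(P) = 9 (gradient nonzero, so P is smooth).
Step 3: tangent line at P: -5·(x − 2) + 9·(y − 1) = 0.
Expanding: -5*x + 9*y + 1 = 0.


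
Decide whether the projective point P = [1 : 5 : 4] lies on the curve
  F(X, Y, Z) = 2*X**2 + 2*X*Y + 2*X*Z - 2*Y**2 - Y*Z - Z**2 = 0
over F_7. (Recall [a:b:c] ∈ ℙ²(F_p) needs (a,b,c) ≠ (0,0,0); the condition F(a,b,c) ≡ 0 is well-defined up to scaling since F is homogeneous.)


F(1,5,4) ≡ 4 (mod 7); P is NOT on the curve.

Evaluate F(1, 5, 4) term-by-term (mod 7).
  2*X**2 ↦ 2·1·1·1 = 2
  2*X*Y ↦ 2·1·5·1 = 10
  2*X*Z ↦ 2·1·1·4 = 8
  -2*Y**2 ↦ -2·1·25·1 = -50
  -Y*Z ↦ -1·1·5·4 = -20
  -Z**2 ↦ -1·1·1·16 = -16
Sum: F(1, 5, 4) = (2) + (10) + (8) + (-50) + (-20) + (-16) = -66.
Reducing mod 7: -66 ≡ 4 (mod 7).
Since F(a, b, c) ≡ 4 ≠ 0 (mod 7), P does NOT lie on the curve.


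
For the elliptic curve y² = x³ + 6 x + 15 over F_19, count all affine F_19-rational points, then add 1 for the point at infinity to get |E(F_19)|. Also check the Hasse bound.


Affine points = {(2, 4), (2, 15), (6, 1), (6, 18), (7, 1), (7, 18), (8, 9), (8, 10), (9, 0), (10, 7), (10, 12), (11, 5), (11, 14)}; affine count = 13; |E(F_19)| = 14.

Discriminant check: Δ ∝ 4a³ + 27b² = 4·6³ + 27·15² = 4·216 + 27·225 ≡ 4 (mod 19). Nonzero ⇒ E is nonsingular.
For each x ∈ F_19, compute rhs = x³ + 6·x + 15 mod 19, then count y ∈ F_19 with y² ≡ rhs.
  x = 0: rhs = 15, matching y values: none (0 points).
  x = 1: rhs = 3, matching y values: none (0 points).
  x = 2: rhs = 16, matching y values: 4, 15 (2 points).
  x = 3: rhs = 3, matching y values: none (0 points).
  x = 4: rhs = 8, matching y values: none (0 points).
  x = 5: rhs = 18, matching y values: none (0 points).
  x = 6: rhs = 1, matching y values: 1, 18 (2 points).
  x = 7: rhs = 1, matching y values: 1, 18 (2 points).
  x = 8: rhs = 5, matching y values: 9, 10 (2 points).
  x = 9: rhs = 0, matching y values: 0 (1 points).
  x = 10: rhs = 11, matching y values: 7, 12 (2 points).
  x = 11: rhs = 6, matching y values: 5, 14 (2 points).
  x = 12: rhs = 10, matching y values: none (0 points).
  x = 13: rhs = 10, matching y values: none (0 points).
  x = 14: rhs = 12, matching y values: none (0 points).
  x = 15: rhs = 3, matching y values: none (0 points).
  x = 16: rhs = 8, matching y values: none (0 points).
  x = 17: rhs = 14, matching y values: none (0 points).
  x = 18: rhs = 8, matching y values: none (0 points).
Total affine count: 13.
Full point count |E(F_19)| = 13 + 1 = 14.
Hasse bound: |14 − (19+1)| = |-6| = 6 ≤ 2√19 ≈ 8.7178 ✓.


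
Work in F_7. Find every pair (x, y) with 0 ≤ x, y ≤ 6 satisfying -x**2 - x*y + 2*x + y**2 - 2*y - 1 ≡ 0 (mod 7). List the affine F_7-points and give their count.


Affine F_7-points: {(0, 4), (0, 5), (1, 0), (1, 3), (4, 1), (4, 5), (5, 3), (5, 4)}; count = 8.

For each of the 49 pairs (x, y) ∈ F_7², evaluate f(x, y) mod 7. Record the zeros.
  x = 0: [0↦6, 1↦5, 2↦6, 3↦2, 4↦0, 5↦0, 6↦2]  zeros at y ∈ {4, 5}
  x = 1: [0↦0, 1↦5, 2↦5, 3↦0, 4↦4, 5↦3, 6↦4]  zeros at y ∈ {0, 3}
  x = 2: [0↦6, 1↦3, 2↦2, 3↦3, 4↦6, 5↦4, 6↦4]  zeros at y ∈ ∅
  x = 3: [0↦3, 1↦6, 2↦4, 3↦4, 4↦6, 5↦3, 6↦2]  zeros at y ∈ ∅
  x = 4: [0↦5, 1↦0, 2↦4, 3↦3, 4↦4, 5↦0, 6↦5]  zeros at y ∈ {1, 5}
  x = 5: [0↦5, 1↦6, 2↦2, 3↦0, 4↦0, 5↦2, 6↦6]  zeros at y ∈ {3, 4}
  x = 6: [0↦3, 1↦3, 2↦5, 3↦2, 4↦1, 5↦2, 6↦5]  zeros at y ∈ ∅
Collecting zeros: affine points = {(0, 4), (0, 5), (1, 0), (1, 3), (4, 1), (4, 5), (5, 3), (5, 4)}.
Total count |C(F_7)_aff| = 8.


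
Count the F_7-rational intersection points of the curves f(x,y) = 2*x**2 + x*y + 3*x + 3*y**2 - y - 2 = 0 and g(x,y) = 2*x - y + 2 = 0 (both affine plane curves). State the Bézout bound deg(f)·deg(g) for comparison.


Common zeros: {(2, 6)}; count = 1; Bézout bound = 2.

deg(f) = 2, deg(g) = 1, so Bézout bound = 2.
Scan x ∈ F_7. For each x, list the y ∈ F_7 with f(x, y) ≡ 0 and those with g(x, y) ≡ 0 (mod 7); the common zeros in that column are the intersection.
  x = 0: f ≡ 0 at y ∈ {1, 4}; g ≡ 0 at y ∈ {2}; common: ∅.
  x = 1: f ≡ 0 at y ∈ ∅; g ≡ 0 at y ∈ {4}; common: ∅.
  x = 2: f ≡ 0 at y ∈ {3, 6}; g ≡ 0 at y ∈ {6}; common: {6}.
  x = 3: f ≡ 0 at y ∈ ∅; g ≡ 0 at y ∈ {1}; common: ∅.
  x = 4: f ≡ 0 at y ∈ {0, 6}; g ≡ 0 at y ∈ {3}; common: ∅.
  x = 5: f ≡ 0 at y ∈ {0, 1}; g ≡ 0 at y ∈ {5}; common: ∅.
  x = 6: f ≡ 0 at y ∈ ∅; g ≡ 0 at y ∈ {0}; common: ∅.
Collecting: common zeros = {(2, 6)}, so the count is 1.
Comparison with the Bézout bound: 1 ≤ 2 = deg(f)·deg(g), as expected for curves with no common component (the affine F_7-count falls short of the bound because intersections may lie at infinity, over extension fields, or carry multiplicity).


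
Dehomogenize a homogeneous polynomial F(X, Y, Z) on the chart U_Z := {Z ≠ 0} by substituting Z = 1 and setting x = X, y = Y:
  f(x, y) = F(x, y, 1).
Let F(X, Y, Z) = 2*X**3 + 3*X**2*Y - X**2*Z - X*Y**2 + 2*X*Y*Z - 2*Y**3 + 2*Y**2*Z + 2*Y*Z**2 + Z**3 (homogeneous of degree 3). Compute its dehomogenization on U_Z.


f(x, y) = 2*x**3 + 3*x**2*y - x**2 - x*y**2 + 2*x*y - 2*y**3 + 2*y**2 + 2*y + 1

On U_Z we set Z = 1. Each monomial c·X^i·Y^j·Z^k in F becomes c·x^i·y^j·1^k = c·x^i·y^j.
Substituting Z = 1: F(X, Y, 1) = 2*x**3 + 3*x**2*y - x**2 - x*y**2 + 2*x*y - 2*y**3 + 2*y**2 + 2*y + 1.
Note: deg(f) ≤ deg(F) = 3; strict inequality happens when F is divisible by Z (lost terms).


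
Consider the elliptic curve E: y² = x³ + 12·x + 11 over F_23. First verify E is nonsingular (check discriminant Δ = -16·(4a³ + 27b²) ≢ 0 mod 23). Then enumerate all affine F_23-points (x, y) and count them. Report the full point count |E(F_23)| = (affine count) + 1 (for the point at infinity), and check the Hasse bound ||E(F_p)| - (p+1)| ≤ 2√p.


Affine points = {(1, 1), (1, 22), (4, 10), (4, 13), (5, 9), (5, 14), (6, 0), (7, 1), (7, 22), (10, 2), (10, 21), (11, 5), (11, 18), (13, 8), (13, 15), (14, 5), (14, 18), (15, 1), (15, 22), (21, 5), (21, 18)}; affine count = 21; |E(F_23)| = 22.

Discriminant check: Δ ∝ 4a³ + 27b² = 4·12³ + 27·11² = 4·1728 + 27·121 ≡ 13 (mod 23). Nonzero ⇒ E is nonsingular.
For each x ∈ F_23, compute rhs = x³ + 12·x + 11 mod 23, then count y ∈ F_23 with y² ≡ rhs.
  x = 0: rhs = 11, matching y values: none (0 points).
  x = 1: rhs = 1, matching y values: 1, 22 (2 points).
  x = 2: rhs = 20, matching y values: none (0 points).
  x = 3: rhs = 5, matching y values: none (0 points).
  x = 4: rhs = 8, matching y values: 10, 13 (2 points).
  x = 5: rhs = 12, matching y values: 9, 14 (2 points).
  x = 6: rhs = 0, matching y values: 0 (1 points).
  x = 7: rhs = 1, matching y values: 1, 22 (2 points).
  x = 8: rhs = 21, matching y values: none (0 points).
  x = 9: rhs = 20, matching y values: none (0 points).
  x = 10: rhs = 4, matching y values: 2, 21 (2 points).
  x = 11: rhs = 2, matching y values: 5, 18 (2 points).
  x = 12: rhs = 20, matching y values: none (0 points).
  x = 13: rhs = 18, matching y values: 8, 15 (2 points).
  x = 14: rhs = 2, matching y values: 5, 18 (2 points).
  x = 15: rhs = 1, matching y values: 1, 22 (2 points).
  x = 16: rhs = 21, matching y values: none (0 points).
  x = 17: rhs = 22, matching y values: none (0 points).
  x = 18: rhs = 10, matching y values: none (0 points).
  x = 19: rhs = 14, matching y values: none (0 points).
  x = 20: rhs = 17, matching y values: none (0 points).
  x = 21: rhs = 2, matching y values: 5, 18 (2 points).
  x = 22: rhs = 21, matching y values: none (0 points).
Total affine count: 21.
Full point count |E(F_23)| = 21 + 1 = 22.
Hasse bound: |22 − (23+1)| = |-2| = 2 ≤ 2√23 ≈ 9.5917 ✓.


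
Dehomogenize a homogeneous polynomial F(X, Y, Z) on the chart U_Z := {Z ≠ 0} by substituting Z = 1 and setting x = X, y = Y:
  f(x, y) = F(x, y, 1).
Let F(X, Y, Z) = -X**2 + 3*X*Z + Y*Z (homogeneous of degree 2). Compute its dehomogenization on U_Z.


f(x, y) = -x**2 + 3*x + y

On U_Z we set Z = 1. Each monomial c·X^i·Y^j·Z^k in F becomes c·x^i·y^j·1^k = c·x^i·y^j.
Substituting Z = 1: F(X, Y, 1) = -x**2 + 3*x + y.
Note: deg(f) ≤ deg(F) = 2; strict inequality happens when F is divisible by Z (lost terms).


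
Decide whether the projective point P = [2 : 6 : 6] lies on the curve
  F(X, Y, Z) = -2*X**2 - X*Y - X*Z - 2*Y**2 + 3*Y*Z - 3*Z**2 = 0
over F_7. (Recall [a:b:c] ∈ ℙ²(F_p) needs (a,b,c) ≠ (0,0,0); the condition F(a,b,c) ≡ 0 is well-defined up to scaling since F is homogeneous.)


F(2,6,6) ≡ 1 (mod 7); P is NOT on the curve.

Evaluate F(2, 6, 6) term-by-term (mod 7).
  -2*X**2 ↦ -2·4·1·1 = -8
  -X*Y ↦ -1·2·6·1 = -12
  -X*Z ↦ -1·2·1·6 = -12
  -2*Y**2 ↦ -2·1·36·1 = -72
  3*Y*Z ↦ 3·1·6·6 = 108
  -3*Z**2 ↦ -3·1·1·36 = -108
Sum: F(2, 6, 6) = (-8) + (-12) + (-12) + (-72) + (108) + (-108) = -104.
Reducing mod 7: -104 ≡ 1 (mod 7).
Since F(a, b, c) ≡ 1 ≠ 0 (mod 7), P does NOT lie on the curve.


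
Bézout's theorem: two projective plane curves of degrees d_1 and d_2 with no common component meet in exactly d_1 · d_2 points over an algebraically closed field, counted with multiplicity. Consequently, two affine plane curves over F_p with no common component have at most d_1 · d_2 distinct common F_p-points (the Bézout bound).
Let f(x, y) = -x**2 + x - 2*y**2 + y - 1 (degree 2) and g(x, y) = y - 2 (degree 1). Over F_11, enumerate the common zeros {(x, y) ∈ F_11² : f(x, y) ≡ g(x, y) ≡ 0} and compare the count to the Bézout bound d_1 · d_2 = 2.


Common zeros: ∅; count = 0; Bézout bound = 2.

deg(f) = 2, deg(g) = 1, so Bézout bound = 2.
Scan x ∈ F_11. For each x, list the y ∈ F_11 with f(x, y) ≡ 0 and those with g(x, y) ≡ 0 (mod 11); the common zeros in that column are the intersection.
  x = 0: f ≡ 0 at y ∈ {8, 9}; g ≡ 0 at y ∈ {2}; common: ∅.
  x = 1: f ≡ 0 at y ∈ {8, 9}; g ≡ 0 at y ∈ {2}; common: ∅.
  x = 2: f ≡ 0 at y ∈ ∅; g ≡ 0 at y ∈ {2}; common: ∅.
  x = 3: f ≡ 0 at y ∈ {3}; g ≡ 0 at y ∈ {2}; common: ∅.
  x = 4: f ≡ 0 at y ∈ ∅; g ≡ 0 at y ∈ {2}; common: ∅.
  x = 5: f ≡ 0 at y ∈ {1, 5}; g ≡ 0 at y ∈ {2}; common: ∅.
  x = 6: f ≡ 0 at y ∈ ∅; g ≡ 0 at y ∈ {2}; common: ∅.
  x = 7: f ≡ 0 at y ∈ {1, 5}; g ≡ 0 at y ∈ {2}; common: ∅.
  x = 8: f ≡ 0 at y ∈ ∅; g ≡ 0 at y ∈ {2}; common: ∅.
  x = 9: f ≡ 0 at y ∈ {3}; g ≡ 0 at y ∈ {2}; common: ∅.
  x = 10: f ≡ 0 at y ∈ ∅; g ≡ 0 at y ∈ {2}; common: ∅.
Collecting: common zeros = ∅, so the count is 0.
Comparison with the Bézout bound: 0 ≤ 2 = deg(f)·deg(g), as expected for curves with no common component (the affine F_11-count falls short of the bound because intersections may lie at infinity, over extension fields, or carry multiplicity).


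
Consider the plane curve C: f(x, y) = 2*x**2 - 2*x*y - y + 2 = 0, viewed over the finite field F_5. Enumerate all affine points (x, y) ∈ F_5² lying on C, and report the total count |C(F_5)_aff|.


Affine F_5-points: {(0, 2), (1, 3), (2, 0), (2, 1), (2, 2), (2, 3), (2, 4), (3, 0), (4, 1)}; count = 9.

For each of the 25 pairs (x, y) ∈ F_5², evaluate f(x, y) mod 5. Record the zeros.
  x = 0: [0↦2, 1↦1, 2↦0, 3↦4, 4↦3]  zeros at y ∈ {2}
  x = 1: [0↦4, 1↦1, 2↦3, 3↦0, 4↦2]  zeros at y ∈ {3}
  x = 2: [0↦0, 1↦0, 2↦0, 3↦0, 4↦0]  zeros at y ∈ {0, 1, 2, 3, 4}
  x = 3: [0↦0, 1↦3, 2↦1, 3↦4, 4↦2]  zeros at y ∈ {0}
  x = 4: [0↦4, 1↦0, 2↦1, 3↦2, 4↦3]  zeros at y ∈ {1}
Collecting zeros: affine points = {(0, 2), (1, 3), (2, 0), (2, 1), (2, 2), (2, 3), (2, 4), (3, 0), (4, 1)}.
Total count |C(F_5)_aff| = 9.


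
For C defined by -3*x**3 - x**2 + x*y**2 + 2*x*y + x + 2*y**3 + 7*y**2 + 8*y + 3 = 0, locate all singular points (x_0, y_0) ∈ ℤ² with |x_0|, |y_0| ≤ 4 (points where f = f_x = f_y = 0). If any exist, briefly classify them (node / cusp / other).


Singular points: {(0, -1)}; classification: node.

Compute partial derivatives:
  f_x = -9*x**2 - 2*x + y**2 + 2*y + 1.
  f_y = 2*x*y + 2*x + 6*y**2 + 14*y + 8.
Scan x_0 ∈ {−4, ..., 4}. For each x_0, f_y(x_0, y) is a polynomial in y; find its integer roots y ∈ {−4, ..., 4}, then test f_x and f at those candidates.
  x = -4: f_y(-4, y) = 6*y**2 + 6*y; vanishes at y ∈ {-1, 0}. (-4, -1): f_x = -136 ≠ 0; (-4, 0): f_x = -135 ≠ 0.
  x = -3: f_y(-3, y) = 6*y**2 + 8*y + 2; vanishes at y ∈ {-1}. (-3, -1): f_x = -75 ≠ 0.
  x = -2: f_y(-2, y) = 6*y**2 + 10*y + 4; vanishes at y ∈ {-1}. (-2, -1): f_x = -32 ≠ 0.
  x = -1: f_y(-1, y) = 6*y**2 + 12*y + 6; vanishes at y ∈ {-1}. (-1, -1): f_x = -7 ≠ 0.
  x = 0: f_y(0, y) = 6*y**2 + 14*y + 8; vanishes at y ∈ {-1}. (0, -1): f_x = 0, f = 0 — SINGULAR.
  x = 1: f_y(1, y) = 6*y**2 + 16*y + 10; vanishes at y ∈ {-1}. (1, -1): f_x = -11 ≠ 0.
  x = 2: f_y(2, y) = 6*y**2 + 18*y + 12; vanishes at y ∈ {-2, -1}. (2, -2): f_x = -39 ≠ 0; (2, -1): f_x = -40 ≠ 0.
  x = 3: f_y(3, y) = 6*y**2 + 20*y + 14; vanishes at y ∈ {-1}. (3, -1): f_x = -87 ≠ 0.
  x = 4: f_y(4, y) = 6*y**2 + 22*y + 16; vanishes at y ∈ {-1}. (4, -1): f_x = -152 ≠ 0.
Only singular point on the grid: (0, -1).
Classify: substitute x = 0 + u, y = -1 + v and expand: f = -3*u**3 - u**2 + u*v**2 + 2*v**3 + v**2.
No constant or linear terms (consistent with a singular point). Quadratic part: -u**2 + v**2. Cubic part: -3*u**3 + u*v**2 + 2*v**3.
The quadratic part v**2 - u**2 = (v − u)(v + u) splits into two distinct linear factors, so there are two distinct tangent lines y − -1 = ±(x − 0) — this is a node (ordinary double point).
Classification: node.


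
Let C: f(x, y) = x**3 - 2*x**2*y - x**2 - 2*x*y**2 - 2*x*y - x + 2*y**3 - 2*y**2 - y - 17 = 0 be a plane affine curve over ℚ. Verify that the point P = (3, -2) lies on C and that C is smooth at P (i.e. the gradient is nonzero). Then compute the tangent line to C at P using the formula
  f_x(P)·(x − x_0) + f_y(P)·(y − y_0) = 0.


Tangent line at P: 40*x + 31*y - 58 = 0.

Step 1: f(3, -2) = 0, so P lies on C.
Step 2: partial derivatives
  f_x(x, y) = 3*x**2 - 4*x*y - 2*x - 2*y**2 - 2*y - 1, f_y(x, y) = -2*x**2 - 4*x*y - 2*x + 6*y**2 - 4*y - 1.
  f_x(P) = 40, f_y(P) = 31 (gradient nonzero, so P is smooth).
Step 3: tangent line at P: 40·(x − 3) + 31·(y − -2) = 0.
Expanding: 40*x + 31*y - 58 = 0.


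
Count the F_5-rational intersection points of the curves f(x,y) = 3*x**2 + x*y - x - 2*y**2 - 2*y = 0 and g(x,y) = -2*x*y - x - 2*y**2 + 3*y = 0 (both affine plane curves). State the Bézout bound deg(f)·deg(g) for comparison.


Common zeros: {(0, 0), (0, 4)}; count = 2; Bézout bound = 4.

deg(f) = 2, deg(g) = 2, so Bézout bound = 4.
Scan x ∈ F_5. For each x, list the y ∈ F_5 with f(x, y) ≡ 0 and those with g(x, y) ≡ 0 (mod 5); the common zeros in that column are the intersection.
  x = 0: f ≡ 0 at y ∈ {0, 4}; g ≡ 0 at y ∈ {0, 4}; common: {0, 4}.
  x = 1: f ≡ 0 at y ∈ ∅; g ≡ 0 at y ∈ ∅; common: ∅.
  x = 2: f ≡ 0 at y ∈ {0}; g ≡ 0 at y ∈ {1}; common: ∅.
  x = 3: f ≡ 0 at y ∈ ∅; g ≡ 0 at y ∈ {3}; common: ∅.
  x = 4: f ≡ 0 at y ∈ {2, 4}; g ≡ 0 at y ∈ ∅; common: ∅.
Collecting: common zeros = {(0, 0), (0, 4)}, so the count is 2.
Comparison with the Bézout bound: 2 ≤ 4 = deg(f)·deg(g), as expected for curves with no common component (the affine F_5-count falls short of the bound because intersections may lie at infinity, over extension fields, or carry multiplicity).


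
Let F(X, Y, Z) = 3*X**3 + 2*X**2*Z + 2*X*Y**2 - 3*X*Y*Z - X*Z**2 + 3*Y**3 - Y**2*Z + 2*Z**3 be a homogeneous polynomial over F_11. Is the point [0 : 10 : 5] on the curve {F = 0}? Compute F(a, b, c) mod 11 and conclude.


F(0,10,5) ≡ 0 (mod 11); P is on the curve.

Evaluate F(0, 10, 5) term-by-term (mod 11).
  3*X**3 ↦ 3·0·1·1 = 0
  2*X**2*Z ↦ 2·0·1·5 = 0
  2*X*Y**2 ↦ 2·0·100·1 = 0
  -3*X*Y*Z ↦ -3·0·10·5 = 0
  -X*Z**2 ↦ -1·0·1·25 = 0
  3*Y**3 ↦ 3·1·1000·1 = 3000
  -Y**2*Z ↦ -1·1·100·5 = -500
  2*Z**3 ↦ 2·1·1·125 = 250
Sum: F(0, 10, 5) = (0) + (0) + (0) + (0) + (0) + (3000) + (-500) + (250) = 2750.
Reducing mod 11: 2750 ≡ 0 (mod 11).
Since F(a, b, c) ≡ 0 (mod 11), P lies on the curve.


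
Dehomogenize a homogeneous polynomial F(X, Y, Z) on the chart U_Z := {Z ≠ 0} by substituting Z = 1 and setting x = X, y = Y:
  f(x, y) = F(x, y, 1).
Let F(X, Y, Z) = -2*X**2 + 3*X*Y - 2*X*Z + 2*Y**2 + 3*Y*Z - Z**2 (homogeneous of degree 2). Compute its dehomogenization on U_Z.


f(x, y) = -2*x**2 + 3*x*y - 2*x + 2*y**2 + 3*y - 1

On U_Z we set Z = 1. Each monomial c·X^i·Y^j·Z^k in F becomes c·x^i·y^j·1^k = c·x^i·y^j.
Substituting Z = 1: F(X, Y, 1) = -2*x**2 + 3*x*y - 2*x + 2*y**2 + 3*y - 1.
Note: deg(f) ≤ deg(F) = 2; strict inequality happens when F is divisible by Z (lost terms).


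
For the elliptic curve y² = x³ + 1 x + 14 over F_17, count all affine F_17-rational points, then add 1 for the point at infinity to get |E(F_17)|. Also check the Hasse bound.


Affine points = {(1, 4), (1, 13), (5, 5), (5, 12), (6, 7), (6, 10), (9, 2), (9, 15), (10, 2), (10, 15), (11, 8), (11, 9), (14, 1), (14, 16), (15, 2), (15, 15)}; affine count = 16; |E(F_17)| = 17.

Discriminant check: Δ ∝ 4a³ + 27b² = 4·1³ + 27·14² = 4·1 + 27·196 ≡ 9 (mod 17). Nonzero ⇒ E is nonsingular.
For each x ∈ F_17, compute rhs = x³ + 1·x + 14 mod 17, then count y ∈ F_17 with y² ≡ rhs.
  x = 0: rhs = 14, matching y values: none (0 points).
  x = 1: rhs = 16, matching y values: 4, 13 (2 points).
  x = 2: rhs = 7, matching y values: none (0 points).
  x = 3: rhs = 10, matching y values: none (0 points).
  x = 4: rhs = 14, matching y values: none (0 points).
  x = 5: rhs = 8, matching y values: 5, 12 (2 points).
  x = 6: rhs = 15, matching y values: 7, 10 (2 points).
  x = 7: rhs = 7, matching y values: none (0 points).
  x = 8: rhs = 7, matching y values: none (0 points).
  x = 9: rhs = 4, matching y values: 2, 15 (2 points).
  x = 10: rhs = 4, matching y values: 2, 15 (2 points).
  x = 11: rhs = 13, matching y values: 8, 9 (2 points).
  x = 12: rhs = 3, matching y values: none (0 points).
  x = 13: rhs = 14, matching y values: none (0 points).
  x = 14: rhs = 1, matching y values: 1, 16 (2 points).
  x = 15: rhs = 4, matching y values: 2, 15 (2 points).
  x = 16: rhs = 12, matching y values: none (0 points).
Total affine count: 16.
Full point count |E(F_17)| = 16 + 1 = 17.
Hasse bound: |17 − (17+1)| = |-1| = 1 ≤ 2√17 ≈ 8.2462 ✓.


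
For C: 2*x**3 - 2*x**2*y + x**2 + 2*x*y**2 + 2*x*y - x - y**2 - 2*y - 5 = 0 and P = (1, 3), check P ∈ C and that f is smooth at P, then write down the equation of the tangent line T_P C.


Tangent line at P: 19*x + 4*y - 31 = 0.

Step 1: f(1, 3) = 0, so P lies on C.
Step 2: partial derivatives
  f_x(x, y) = 6*x**2 - 4*x*y + 2*x + 2*y**2 + 2*y - 1, f_y(x, y) = -2*x**2 + 4*x*y + 2*x - 2*y - 2.
  f_x(P) = 19, f_y(P) = 4 (gradient nonzero, so P is smooth).
Step 3: tangent line at P: 19·(x − 1) + 4·(y − 3) = 0.
Expanding: 19*x + 4*y - 31 = 0.


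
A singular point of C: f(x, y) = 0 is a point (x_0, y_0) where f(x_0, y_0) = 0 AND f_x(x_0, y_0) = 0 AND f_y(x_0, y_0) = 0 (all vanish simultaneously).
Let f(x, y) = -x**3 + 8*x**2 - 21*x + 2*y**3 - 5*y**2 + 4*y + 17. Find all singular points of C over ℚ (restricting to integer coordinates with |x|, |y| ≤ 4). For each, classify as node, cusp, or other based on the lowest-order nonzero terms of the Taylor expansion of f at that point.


Singular points: {(3, 1)}; classification: node.

Compute partial derivatives:
  f_x = -3*x**2 + 16*x - 21.
  f_y = 6*y**2 - 10*y + 4.
Scan x_0 ∈ {−4, ..., 4}. For each x_0, f_y(x_0, y) is a polynomial in y; find its integer roots y ∈ {−4, ..., 4}, then test f_x and f at those candidates.
  x = -4: f_y(-4, y) = 6*y**2 - 10*y + 4; vanishes at y ∈ {1}. (-4, 1): f_x = -133 ≠ 0.
  x = -3: f_y(-3, y) = 6*y**2 - 10*y + 4; vanishes at y ∈ {1}. (-3, 1): f_x = -96 ≠ 0.
  x = -2: f_y(-2, y) = 6*y**2 - 10*y + 4; vanishes at y ∈ {1}. (-2, 1): f_x = -65 ≠ 0.
  x = -1: f_y(-1, y) = 6*y**2 - 10*y + 4; vanishes at y ∈ {1}. (-1, 1): f_x = -40 ≠ 0.
  x = 0: f_y(0, y) = 6*y**2 - 10*y + 4; vanishes at y ∈ {1}. (0, 1): f_x = -21 ≠ 0.
  x = 1: f_y(1, y) = 6*y**2 - 10*y + 4; vanishes at y ∈ {1}. (1, 1): f_x = -8 ≠ 0.
  x = 2: f_y(2, y) = 6*y**2 - 10*y + 4; vanishes at y ∈ {1}. (2, 1): f_x = -1 ≠ 0.
  x = 3: f_y(3, y) = 6*y**2 - 10*y + 4; vanishes at y ∈ {1}. (3, 1): f_x = 0, f = 0 — SINGULAR.
  x = 4: f_y(4, y) = 6*y**2 - 10*y + 4; vanishes at y ∈ {1}. (4, 1): f_x = -5 ≠ 0.
Only singular point on the grid: (3, 1).
Classify: substitute x = 3 + u, y = 1 + v and expand: f = -u**3 - u**2 + 2*v**3 + v**2.
No constant or linear terms (consistent with a singular point). Quadratic part: -u**2 + v**2. Cubic part: -u**3 + 2*v**3.
The quadratic part v**2 - u**2 = (v − u)(v + u) splits into two distinct linear factors, so there are two distinct tangent lines y − 1 = ±(x − 3) — this is a node (ordinary double point).
Classification: node.


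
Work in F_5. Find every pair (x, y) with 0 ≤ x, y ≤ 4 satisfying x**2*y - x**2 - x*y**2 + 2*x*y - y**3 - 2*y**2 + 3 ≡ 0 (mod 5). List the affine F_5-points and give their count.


Affine F_5-points: {(0, 1), (2, 3), (3, 4)}; count = 3.

For each of the 25 pairs (x, y) ∈ F_5², evaluate f(x, y) mod 5. Record the zeros.
  x = 0: [0↦3, 1↦0, 2↦2, 3↦3, 4↦2]  zeros at y ∈ {1}
  x = 1: [0↦2, 1↦1, 2↦3, 3↦2, 4↦2]  zeros at y ∈ ∅
  x = 2: [0↦4, 1↦2, 2↦1, 3↦0, 4↦3]  zeros at y ∈ {3}
  x = 3: [0↦4, 1↦3, 2↦1, 3↦2, 4↦0]  zeros at y ∈ {4}
  x = 4: [0↦2, 1↦4, 2↦3, 3↦3, 4↦3]  zeros at y ∈ ∅
Collecting zeros: affine points = {(0, 1), (2, 3), (3, 4)}.
Total count |C(F_5)_aff| = 3.


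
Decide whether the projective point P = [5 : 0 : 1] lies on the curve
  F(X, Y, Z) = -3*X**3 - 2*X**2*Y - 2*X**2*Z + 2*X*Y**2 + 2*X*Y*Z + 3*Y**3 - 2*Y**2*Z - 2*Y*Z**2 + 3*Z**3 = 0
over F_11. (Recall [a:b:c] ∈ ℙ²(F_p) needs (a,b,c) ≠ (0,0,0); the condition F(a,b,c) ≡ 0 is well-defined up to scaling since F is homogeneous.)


F(5,0,1) ≡ 7 (mod 11); P is NOT on the curve.

Evaluate F(5, 0, 1) term-by-term (mod 11).
  -3*X**3 ↦ -3·125·1·1 = -375
  -2*X**2*Y ↦ -2·25·0·1 = 0
  -2*X**2*Z ↦ -2·25·1·1 = -50
  2*X*Y**2 ↦ 2·5·0·1 = 0
  2*X*Y*Z ↦ 2·5·0·1 = 0
  3*Y**3 ↦ 3·1·0·1 = 0
  -2*Y**2*Z ↦ -2·1·0·1 = 0
  -2*Y*Z**2 ↦ -2·1·0·1 = 0
  3*Z**3 ↦ 3·1·1·1 = 3
Sum: F(5, 0, 1) = (-375) + (0) + (-50) + (0) + (0) + (0) + (0) + (0) + (3) = -422.
Reducing mod 11: -422 ≡ 7 (mod 11).
Since F(a, b, c) ≡ 7 ≠ 0 (mod 11), P does NOT lie on the curve.


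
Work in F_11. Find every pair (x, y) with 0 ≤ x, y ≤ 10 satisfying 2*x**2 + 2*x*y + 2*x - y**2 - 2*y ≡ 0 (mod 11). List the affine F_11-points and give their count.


Affine F_11-points: {(0, 0), (0, 9), (1, 2), (1, 9), (4, 7), (4, 10), (7, 2), (7, 10), (10, 0), (10, 7)}; count = 10.

For each of the 121 pairs (x, y) ∈ F_11², evaluate f(x, y) mod 11. Record the zeros.
  x = 0: [0↦0, 1↦8, 2↦3, 3↦7, 4↦9, 5↦9, 6↦7, 7↦3, 8↦8, 9↦0, 10↦1]  zeros at y ∈ {0, 9}
  x = 1: [0↦4, 1↦3, 2↦0, 3↦6, 4↦10, 5↦1, 6↦1, 7↦10, 8↦6, 9↦0, 10↦3]  zeros at y ∈ {2, 9}
  x = 2: [0↦1, 1↦2, 2↦1, 3↦9, 4↦4, 5↦8, 6↦10, 7↦10, 8↦8, 9↦4, 10↦9]  zeros at y ∈ ∅
  x = 3: [0↦2, 1↦5, 2↦6, 3↦5, 4↦2, 5↦8, 6↦1, 7↦3, 8↦3, 9↦1, 10↦8]  zeros at y ∈ ∅
  x = 4: [0↦7, 1↦1, 2↦4, 3↦5, 4↦4, 5↦1, 6↦7, 7↦0, 8↦2, 9↦2, 10↦0]  zeros at y ∈ {7, 10}
  x = 5: [0↦5, 1↦1, 2↦6, 3↦9, 4↦10, 5↦9, 6↦6, 7↦1, 8↦5, 9↦7, 10↦7]  zeros at y ∈ ∅
  x = 6: [0↦7, 1↦5, 2↦1, 3↦6, 4↦9, 5↦10, 6↦9, 7↦6, 8↦1, 9↦5, 10↦7]  zeros at y ∈ ∅
  x = 7: [0↦2, 1↦2, 2↦0, 3↦7, 4↦1, 5↦4, 6↦5, 7↦4, 8↦1, 9↦7, 10↦0]  zeros at y ∈ {2, 10}
  x = 8: [0↦1, 1↦3, 2↦3, 3↦1, 4↦8, 5↦2, 6↦5, 7↦6, 8↦5, 9↦2, 10↦8]  zeros at y ∈ ∅
  x = 9: [0↦4, 1↦8, 2↦10, 3↦10, 4↦8, 5↦4, 6↦9, 7↦1, 8↦2, 9↦1, 10↦9]  zeros at y ∈ ∅
  x = 10: [0↦0, 1↦6, 2↦10, 3↦1, 4↦1, 5↦10, 6↦6, 7↦0, 8↦3, 9↦4, 10↦3]  zeros at y ∈ {0, 7}
Collecting zeros: affine points = {(0, 0), (0, 9), (1, 2), (1, 9), (4, 7), (4, 10), (7, 2), (7, 10), (10, 0), (10, 7)}.
Total count |C(F_11)_aff| = 10.


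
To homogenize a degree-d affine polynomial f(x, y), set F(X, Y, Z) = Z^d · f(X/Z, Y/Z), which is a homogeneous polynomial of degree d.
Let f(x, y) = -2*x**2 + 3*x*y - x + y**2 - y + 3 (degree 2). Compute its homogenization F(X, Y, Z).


F(X, Y, Z) = -2*X**2 + 3*X*Y - X*Z + Y**2 - Y*Z + 3*Z**2

deg(f) = 2.
Substitute x = X/Z, y = Y/Z into f, then multiply by Z^2.
  monomial -2·x^2·y^0 ↦ -2·X^2·Y^0·Z^0.
  monomial 3·x^1·y^1 ↦ 3·X^1·Y^1·Z^0.
  monomial -1·x^1·y^0 ↦ -1·X^1·Y^0·Z^1.
  monomial 1·x^0·y^2 ↦ 1·X^0·Y^2·Z^0.
  monomial -1·x^0·y^1 ↦ -1·X^0·Y^1·Z^1.
  monomial 3·x^0·y^0 ↦ 3·X^0·Y^0·Z^2.
Collecting: F(X, Y, Z) = -2*X**2 + 3*X*Y - X*Z + Y**2 - Y*Z + 3*Z**2.


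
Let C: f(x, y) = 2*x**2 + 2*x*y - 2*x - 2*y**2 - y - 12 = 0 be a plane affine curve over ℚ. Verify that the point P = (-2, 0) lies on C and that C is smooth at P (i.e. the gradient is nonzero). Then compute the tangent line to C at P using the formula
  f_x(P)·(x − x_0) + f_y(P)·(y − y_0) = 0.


Tangent line at P: -10*x - 5*y - 20 = 0.

Step 1: f(-2, 0) = 0, so P lies on C.
Step 2: partial derivatives
  f_x(x, y) = 4*x + 2*y - 2, f_y(x, y) = 2*x - 4*y - 1.
  f_x(P) = -10, f_y(P) = -5 (gradient nonzero, so P is smooth).
Step 3: tangent line at P: -10·(x − -2) + -5·(y − 0) = 0.
Expanding: -10*x - 5*y - 20 = 0.


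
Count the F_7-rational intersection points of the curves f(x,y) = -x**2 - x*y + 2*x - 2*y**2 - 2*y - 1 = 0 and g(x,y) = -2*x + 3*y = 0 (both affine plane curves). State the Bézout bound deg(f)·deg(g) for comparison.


Common zeros: ∅; count = 0; Bézout bound = 2.

deg(f) = 2, deg(g) = 1, so Bézout bound = 2.
Scan x ∈ F_7. For each x, list the y ∈ F_7 with f(x, y) ≡ 0 and those with g(x, y) ≡ 0 (mod 7); the common zeros in that column are the intersection.
  x = 0: f ≡ 0 at y ∈ ∅; g ≡ 0 at y ∈ {0}; common: ∅.
  x = 1: f ≡ 0 at y ∈ {0, 2}; g ≡ 0 at y ∈ {3}; common: ∅.
  x = 2: f ≡ 0 at y ∈ {1, 4}; g ≡ 0 at y ∈ {6}; common: ∅.
  x = 3: f ≡ 0 at y ∈ {4}; g ≡ 0 at y ∈ {2}; common: ∅.
  x = 4: f ≡ 0 at y ∈ ∅; g ≡ 0 at y ∈ {5}; common: ∅.
  x = 5: f ≡ 0 at y ∈ ∅; g ≡ 0 at y ∈ {1}; common: ∅.
  x = 6: f ≡ 0 at y ∈ {1, 2}; g ≡ 0 at y ∈ {4}; common: ∅.
Collecting: common zeros = ∅, so the count is 0.
Comparison with the Bézout bound: 0 ≤ 2 = deg(f)·deg(g), as expected for curves with no common component (the affine F_7-count falls short of the bound because intersections may lie at infinity, over extension fields, or carry multiplicity).


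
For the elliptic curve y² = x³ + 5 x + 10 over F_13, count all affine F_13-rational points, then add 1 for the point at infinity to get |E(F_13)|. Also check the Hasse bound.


Affine points = {(0, 6), (0, 7), (1, 4), (1, 9), (3, 0), (4, 4), (4, 9), (5, 2), (5, 11), (6, 3), (6, 10), (8, 4), (8, 9), (9, 2), (9, 11), (12, 2), (12, 11)}; affine count = 17; |E(F_13)| = 18.

Discriminant check: Δ ∝ 4a³ + 27b² = 4·5³ + 27·10² = 4·125 + 27·100 ≡ 2 (mod 13). Nonzero ⇒ E is nonsingular.
For each x ∈ F_13, compute rhs = x³ + 5·x + 10 mod 13, then count y ∈ F_13 with y² ≡ rhs.
  x = 0: rhs = 10, matching y values: 6, 7 (2 points).
  x = 1: rhs = 3, matching y values: 4, 9 (2 points).
  x = 2: rhs = 2, matching y values: none (0 points).
  x = 3: rhs = 0, matching y values: 0 (1 points).
  x = 4: rhs = 3, matching y values: 4, 9 (2 points).
  x = 5: rhs = 4, matching y values: 2, 11 (2 points).
  x = 6: rhs = 9, matching y values: 3, 10 (2 points).
  x = 7: rhs = 11, matching y values: none (0 points).
  x = 8: rhs = 3, matching y values: 4, 9 (2 points).
  x = 9: rhs = 4, matching y values: 2, 11 (2 points).
  x = 10: rhs = 7, matching y values: none (0 points).
  x = 11: rhs = 5, matching y values: none (0 points).
  x = 12: rhs = 4, matching y values: 2, 11 (2 points).
Total affine count: 17.
Full point count |E(F_13)| = 17 + 1 = 18.
Hasse bound: |18 − (13+1)| = |4| = 4 ≤ 2√13 ≈ 7.2111 ✓.


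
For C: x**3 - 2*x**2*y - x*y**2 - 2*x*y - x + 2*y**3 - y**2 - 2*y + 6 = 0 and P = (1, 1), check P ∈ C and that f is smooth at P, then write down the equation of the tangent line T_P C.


Tangent line at P: -5*x - 4*y + 9 = 0.

Step 1: f(1, 1) = 0, so P lies on C.
Step 2: partial derivatives
  f_x(x, y) = 3*x**2 - 4*x*y - y**2 - 2*y - 1, f_y(x, y) = -2*x**2 - 2*x*y - 2*x + 6*y**2 - 2*y - 2.
  f_x(P) = -5, f_y(P) = -4 (gradient nonzero, so P is smooth).
Step 3: tangent line at P: -5·(x − 1) + -4·(y − 1) = 0.
Expanding: -5*x - 4*y + 9 = 0.


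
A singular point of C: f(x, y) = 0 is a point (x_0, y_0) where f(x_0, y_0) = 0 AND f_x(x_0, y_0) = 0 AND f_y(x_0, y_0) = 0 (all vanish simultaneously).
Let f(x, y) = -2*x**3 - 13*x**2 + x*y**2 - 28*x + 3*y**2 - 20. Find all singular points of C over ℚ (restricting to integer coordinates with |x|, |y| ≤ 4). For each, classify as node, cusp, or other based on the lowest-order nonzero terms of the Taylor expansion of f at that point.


Singular points: {(-2, 0)}; classification: node.

Compute partial derivatives:
  f_x = -6*x**2 - 26*x + y**2 - 28.
  f_y = 2*x*y + 6*y.
Scan x_0 ∈ {−4, ..., 4}. For each x_0, f_y(x_0, y) is a polynomial in y; find its integer roots y ∈ {−4, ..., 4}, then test f_x and f at those candidates.
  x = -4: f_y(-4, y) = -2*y; vanishes at y ∈ {0}. (-4, 0): f_x = -20 ≠ 0.
  x = -3: f_y(-3, y) = 0; vanishes at y ∈ {-4, -3, -2, -1, 0, 1, 2, 3, 4}. (-3, -4): f_x = 12 ≠ 0; (-3, -3): f_x = 5 ≠ 0; (-3, -2): f_x = 0 but f = 1 ≠ 0; (-3, -1): f_x = -3 ≠ 0; (-3, 0): f_x = -4 ≠ 0; (-3, 1): f_x = -3 ≠ 0; (-3, 2): f_x = 0 but f = 1 ≠ 0; (-3, 3): f_x = 5 ≠ 0; (-3, 4): f_x = 12 ≠ 0.
  x = -2: f_y(-2, y) = 2*y; vanishes at y ∈ {0}. (-2, 0): f_x = 0, f = 0 — SINGULAR.
  x = -1: f_y(-1, y) = 4*y; vanishes at y ∈ {0}. (-1, 0): f_x = -8 ≠ 0.
  x = 0: f_y(0, y) = 6*y; vanishes at y ∈ {0}. (0, 0): f_x = -28 ≠ 0.
  x = 1: f_y(1, y) = 8*y; vanishes at y ∈ {0}. (1, 0): f_x = -60 ≠ 0.
  x = 2: f_y(2, y) = 10*y; vanishes at y ∈ {0}. (2, 0): f_x = -104 ≠ 0.
  x = 3: f_y(3, y) = 12*y; vanishes at y ∈ {0}. (3, 0): f_x = -160 ≠ 0.
  x = 4: f_y(4, y) = 14*y; vanishes at y ∈ {0}. (4, 0): f_x = -228 ≠ 0.
Only singular point on the grid: (-2, 0).
Classify: substitute x = -2 + u, y = 0 + v and expand: f = -2*u**3 - u**2 + u*v**2 + v**2.
No constant or linear terms (consistent with a singular point). Quadratic part: -u**2 + v**2. Cubic part: -2*u**3 + u*v**2.
The quadratic part v**2 - u**2 = (v − u)(v + u) splits into two distinct linear factors, so there are two distinct tangent lines y − 0 = ±(x − -2) — this is a node (ordinary double point).
Classification: node.


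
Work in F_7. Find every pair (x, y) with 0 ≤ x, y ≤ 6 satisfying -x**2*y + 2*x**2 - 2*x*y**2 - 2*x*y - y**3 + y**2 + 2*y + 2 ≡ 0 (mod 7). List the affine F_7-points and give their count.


Affine F_7-points: {(1, 3), (2, 1), (2, 4), (2, 6), (3, 3), (5, 6), (6, 2), (6, 4)}; count = 8.

For each of the 49 pairs (x, y) ∈ F_7², evaluate f(x, y) mod 7. Record the zeros.
  x = 0: [0↦2, 1↦4, 2↦2, 3↦4, 4↦4, 5↦3, 6↦2]  zeros at y ∈ ∅
  x = 1: [0↦4, 1↦1, 2↦4, 3↦0, 4↦4, 5↦3, 6↦5]  zeros at y ∈ {3}
  x = 2: [0↦3, 1↦0, 2↦6, 3↦1, 4↦0, 5↦4, 6↦0]  zeros at y ∈ {1, 4, 6}
  x = 3: [0↦6, 1↦1, 2↦1, 3↦0, 4↦6, 5↦6, 6↦1]  zeros at y ∈ {3}
  x = 4: [0↦6, 1↦4, 2↦3, 3↦4, 4↦1, 5↦2, 6↦1]  zeros at y ∈ ∅
  x = 5: [0↦3, 1↦2, 2↦5, 3↦6, 4↦6, 5↦6, 6↦0]  zeros at y ∈ {6}
  x = 6: [0↦4, 1↦2, 2↦0, 3↦6, 4↦0, 5↦4, 6↦5]  zeros at y ∈ {2, 4}
Collecting zeros: affine points = {(1, 3), (2, 1), (2, 4), (2, 6), (3, 3), (5, 6), (6, 2), (6, 4)}.
Total count |C(F_7)_aff| = 8.
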